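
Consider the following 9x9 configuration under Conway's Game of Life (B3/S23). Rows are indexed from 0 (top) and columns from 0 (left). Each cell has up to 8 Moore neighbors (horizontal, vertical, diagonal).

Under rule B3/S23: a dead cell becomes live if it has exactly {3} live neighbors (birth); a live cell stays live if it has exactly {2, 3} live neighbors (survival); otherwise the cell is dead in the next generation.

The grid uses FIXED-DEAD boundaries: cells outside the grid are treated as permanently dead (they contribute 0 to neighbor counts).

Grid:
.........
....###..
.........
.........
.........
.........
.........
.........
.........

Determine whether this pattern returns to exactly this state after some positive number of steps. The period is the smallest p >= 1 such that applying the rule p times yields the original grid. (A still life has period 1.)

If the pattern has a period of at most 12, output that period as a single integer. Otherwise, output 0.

Simulating and comparing each generation to the original:
Gen 0 (original, given above): 3 live cells
Gen 1: 3 live cells, differs from original
Gen 2: 3 live cells, MATCHES original -> period = 2

Answer: 2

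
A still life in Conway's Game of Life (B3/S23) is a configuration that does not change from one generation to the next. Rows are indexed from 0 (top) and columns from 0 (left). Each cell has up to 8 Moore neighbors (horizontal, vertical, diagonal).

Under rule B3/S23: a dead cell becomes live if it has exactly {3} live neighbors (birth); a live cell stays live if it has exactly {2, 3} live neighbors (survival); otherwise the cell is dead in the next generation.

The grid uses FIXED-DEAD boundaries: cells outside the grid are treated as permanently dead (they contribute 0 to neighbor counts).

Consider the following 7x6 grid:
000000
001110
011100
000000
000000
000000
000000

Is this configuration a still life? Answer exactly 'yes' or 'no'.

Compute generation 1 and compare to generation 0 (given above):
Generation 1:
000100
010010
010010
001000
000000
000000
000000
Cell (0,3) differs: gen0=0 vs gen1=1 -> NOT a still life.

Answer: no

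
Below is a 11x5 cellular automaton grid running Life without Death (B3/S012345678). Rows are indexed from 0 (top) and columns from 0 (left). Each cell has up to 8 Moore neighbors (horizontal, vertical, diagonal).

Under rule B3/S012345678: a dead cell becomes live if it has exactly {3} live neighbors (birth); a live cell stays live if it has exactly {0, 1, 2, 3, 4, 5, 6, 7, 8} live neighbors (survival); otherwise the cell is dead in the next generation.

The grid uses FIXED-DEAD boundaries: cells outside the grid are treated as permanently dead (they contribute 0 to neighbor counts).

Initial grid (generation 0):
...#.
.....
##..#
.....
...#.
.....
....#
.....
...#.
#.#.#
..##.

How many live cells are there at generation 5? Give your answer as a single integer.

Simulating step by step:
Generation 0 (given above): 12 live cells
Generation 1: 14 live cells
...#.
.....
##..#
.....
...#.
.....
....#
.....
...#.
###.#
.###.
Generation 2: 17 live cells
...#.
.....
##..#
.....
...#.
.....
....#
.....
.###.
###.#
####.
Generation 3: 20 live cells
...#.
.....
##..#
.....
...#.
.....
....#
..##.
####.
###.#
####.
Generation 4: 23 live cells
...#.
.....
##..#
.....
...#.
.....
...##
..###
#####
###.#
####.
Generation 5: 26 live cells
...#.
.....
##..#
.....
...#.
...##
..###
..###
#####
###.#
####.
Population at generation 5: 26

Answer: 26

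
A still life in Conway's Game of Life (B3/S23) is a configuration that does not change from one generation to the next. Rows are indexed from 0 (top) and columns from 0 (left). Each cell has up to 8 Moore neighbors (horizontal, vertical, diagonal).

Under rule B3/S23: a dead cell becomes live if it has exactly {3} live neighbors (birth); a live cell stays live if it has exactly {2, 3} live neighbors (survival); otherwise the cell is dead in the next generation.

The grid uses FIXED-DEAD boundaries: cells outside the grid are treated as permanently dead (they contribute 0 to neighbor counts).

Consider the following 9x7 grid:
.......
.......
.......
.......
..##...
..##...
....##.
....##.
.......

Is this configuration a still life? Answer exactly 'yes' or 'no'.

Answer: no

Derivation:
Compute generation 1 and compare to generation 0 (given above):
Generation 1:
.......
.......
.......
.......
..##...
..#....
.....#.
....##.
.......
Cell (5,3) differs: gen0=1 vs gen1=0 -> NOT a still life.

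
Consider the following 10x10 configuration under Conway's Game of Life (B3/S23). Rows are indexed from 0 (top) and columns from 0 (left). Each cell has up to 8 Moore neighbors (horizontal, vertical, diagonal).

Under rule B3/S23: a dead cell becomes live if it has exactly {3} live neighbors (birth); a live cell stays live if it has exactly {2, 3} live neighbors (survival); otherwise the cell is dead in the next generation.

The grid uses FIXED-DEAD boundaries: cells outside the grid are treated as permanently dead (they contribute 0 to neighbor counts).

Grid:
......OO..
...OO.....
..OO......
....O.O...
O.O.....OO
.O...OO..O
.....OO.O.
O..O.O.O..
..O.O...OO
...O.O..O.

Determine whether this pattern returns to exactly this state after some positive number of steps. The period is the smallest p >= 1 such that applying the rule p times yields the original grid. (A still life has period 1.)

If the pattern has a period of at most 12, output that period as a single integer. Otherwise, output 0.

Answer: 0

Derivation:
Simulating and comparing each generation to the original:
Gen 0 (original, given above): 30 live cells
Gen 1: 31 live cells, differs from original
Gen 2: 35 live cells, differs from original
Gen 3: 25 live cells, differs from original
Gen 4: 19 live cells, differs from original
Gen 5: 23 live cells, differs from original
Gen 6: 20 live cells, differs from original
Gen 7: 19 live cells, differs from original
Gen 8: 16 live cells, differs from original
Gen 9: 17 live cells, differs from original
Gen 10: 18 live cells, differs from original
Gen 11: 18 live cells, differs from original
Gen 12: 16 live cells, differs from original
No period found within 12 steps.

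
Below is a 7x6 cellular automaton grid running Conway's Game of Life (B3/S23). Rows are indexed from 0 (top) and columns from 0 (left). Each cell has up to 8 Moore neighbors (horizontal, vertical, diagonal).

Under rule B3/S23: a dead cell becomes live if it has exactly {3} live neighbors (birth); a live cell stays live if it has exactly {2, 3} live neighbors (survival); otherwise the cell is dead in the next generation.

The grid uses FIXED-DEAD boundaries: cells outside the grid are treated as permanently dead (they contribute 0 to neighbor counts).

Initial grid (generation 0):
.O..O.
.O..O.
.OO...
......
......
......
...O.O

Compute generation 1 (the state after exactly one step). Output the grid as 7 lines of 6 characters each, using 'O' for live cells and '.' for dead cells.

Answer: ......
OO.O..
.OO...
......
......
......
......

Derivation:
Simulating step by step:
Generation 0 (given above): 8 live cells
Generation 1: 5 live cells
(generation 1 grid is the final answer)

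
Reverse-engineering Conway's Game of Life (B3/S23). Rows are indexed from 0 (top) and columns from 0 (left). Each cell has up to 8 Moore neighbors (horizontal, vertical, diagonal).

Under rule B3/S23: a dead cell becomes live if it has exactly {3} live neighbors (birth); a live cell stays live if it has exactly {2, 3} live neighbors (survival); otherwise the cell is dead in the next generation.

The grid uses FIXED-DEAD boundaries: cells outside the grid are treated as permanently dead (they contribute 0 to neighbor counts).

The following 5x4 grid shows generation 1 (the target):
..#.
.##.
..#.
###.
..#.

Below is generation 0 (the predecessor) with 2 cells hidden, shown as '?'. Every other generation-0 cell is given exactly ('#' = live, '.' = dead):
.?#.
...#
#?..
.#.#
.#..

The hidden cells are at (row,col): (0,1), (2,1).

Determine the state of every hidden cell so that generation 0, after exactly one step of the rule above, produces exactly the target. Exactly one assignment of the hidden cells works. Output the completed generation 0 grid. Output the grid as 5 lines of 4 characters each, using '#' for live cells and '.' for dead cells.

Hidden generation-0 cells (in order): (0,1), (2,1).
A hidden cell only influences target cells in its own 3x3 neighborhood. Try each of the 2^2 = 4 assignments, step the completed generation 0 forward once under B3/S23, and compare with the target:
  (0,1)=. (2,1)=. -> step gives (0,2)='.' but target has '#' -> reject
  (0,1)=. (2,1)=# -> step gives (0,2)='.' but target has '#' -> reject
  (0,1)=# (2,1)=. -> step reproduces the target at every cell -> ACCEPT
  (0,1)=# (2,1)=# -> step gives (1,0)='#' but target has '.' -> reject
Unique solution: (0,1)=live, (2,1)=dead.
Check: live-neighbor counts of every cell in the completed generation 0:
1122
2331
1232
3230
2131
Applying B3/S23 to generation 0 with these counts gives:
..#.
.##.
..#.
###.
..#.
which matches the target exactly.

Answer: .##.
...#
#...
.#.#
.#..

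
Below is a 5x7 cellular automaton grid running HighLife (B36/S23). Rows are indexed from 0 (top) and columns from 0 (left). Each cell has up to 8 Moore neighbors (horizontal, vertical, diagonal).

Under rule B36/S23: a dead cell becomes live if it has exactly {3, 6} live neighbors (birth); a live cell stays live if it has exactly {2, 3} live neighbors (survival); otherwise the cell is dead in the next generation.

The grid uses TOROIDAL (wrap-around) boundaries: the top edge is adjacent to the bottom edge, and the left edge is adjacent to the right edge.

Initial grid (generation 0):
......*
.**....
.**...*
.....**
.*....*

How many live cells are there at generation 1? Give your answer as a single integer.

Answer: 13

Derivation:
Simulating step by step:
Generation 0 (given above): 10 live cells
Generation 1: 13 live cells
.**....
.**....
.**..**
.**..**
......*
Population at generation 1: 13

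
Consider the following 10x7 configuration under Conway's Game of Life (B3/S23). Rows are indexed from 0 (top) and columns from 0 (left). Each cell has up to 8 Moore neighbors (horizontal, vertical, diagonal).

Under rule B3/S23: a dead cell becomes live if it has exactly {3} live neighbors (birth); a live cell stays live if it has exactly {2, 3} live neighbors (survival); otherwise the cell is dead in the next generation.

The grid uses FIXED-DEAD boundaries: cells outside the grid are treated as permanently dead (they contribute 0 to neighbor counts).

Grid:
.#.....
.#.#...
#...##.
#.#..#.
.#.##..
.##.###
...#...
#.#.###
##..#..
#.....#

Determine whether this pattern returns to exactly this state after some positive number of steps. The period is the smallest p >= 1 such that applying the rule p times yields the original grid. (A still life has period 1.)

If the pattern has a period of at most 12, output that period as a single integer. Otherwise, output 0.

Simulating and comparing each generation to the original:
Gen 0 (original, given above): 28 live cells
Gen 1: 27 live cells, differs from original
Gen 2: 26 live cells, differs from original
Gen 3: 27 live cells, differs from original
Gen 4: 24 live cells, differs from original
Gen 5: 27 live cells, differs from original
Gen 6: 22 live cells, differs from original
Gen 7: 19 live cells, differs from original
Gen 8: 22 live cells, differs from original
Gen 9: 22 live cells, differs from original
Gen 10: 16 live cells, differs from original
Gen 11: 21 live cells, differs from original
Gen 12: 16 live cells, differs from original
No period found within 12 steps.

Answer: 0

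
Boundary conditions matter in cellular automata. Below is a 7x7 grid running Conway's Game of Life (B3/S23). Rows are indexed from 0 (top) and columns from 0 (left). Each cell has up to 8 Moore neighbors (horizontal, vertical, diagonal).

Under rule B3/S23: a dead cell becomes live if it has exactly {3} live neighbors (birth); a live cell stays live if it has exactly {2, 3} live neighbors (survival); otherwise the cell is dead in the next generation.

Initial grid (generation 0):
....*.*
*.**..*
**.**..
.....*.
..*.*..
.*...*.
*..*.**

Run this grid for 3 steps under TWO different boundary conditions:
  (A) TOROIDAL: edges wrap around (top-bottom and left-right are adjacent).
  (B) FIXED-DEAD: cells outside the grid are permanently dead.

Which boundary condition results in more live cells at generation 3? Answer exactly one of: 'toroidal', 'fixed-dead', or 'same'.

Under TOROIDAL boundary, generation 3:
.***.*.
.....**
*.****.
*.**.*.
...**..
..**.*.
....**.
Population = 22

Under FIXED-DEAD boundary, generation 3:
.......
.*.*.*.
*..****
******.
...*...
..*.*..
..*.*..
Population = 19

Comparison: toroidal=22, fixed-dead=19 -> toroidal

Answer: toroidal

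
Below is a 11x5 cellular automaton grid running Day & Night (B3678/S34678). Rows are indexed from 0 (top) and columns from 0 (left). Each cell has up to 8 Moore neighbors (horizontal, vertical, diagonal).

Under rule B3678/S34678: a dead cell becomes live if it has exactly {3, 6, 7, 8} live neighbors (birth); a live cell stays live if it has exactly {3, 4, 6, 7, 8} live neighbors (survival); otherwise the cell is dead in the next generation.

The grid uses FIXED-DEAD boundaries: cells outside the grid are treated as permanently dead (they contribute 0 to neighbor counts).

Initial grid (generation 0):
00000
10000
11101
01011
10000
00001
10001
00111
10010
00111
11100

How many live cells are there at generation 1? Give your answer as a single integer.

Answer: 18

Derivation:
Simulating step by step:
Generation 0 (given above): 23 live cells
Generation 1: 18 live cells
00000
00000
11100
01010
00011
00000
00001
01011
01010
10110
01100
Population at generation 1: 18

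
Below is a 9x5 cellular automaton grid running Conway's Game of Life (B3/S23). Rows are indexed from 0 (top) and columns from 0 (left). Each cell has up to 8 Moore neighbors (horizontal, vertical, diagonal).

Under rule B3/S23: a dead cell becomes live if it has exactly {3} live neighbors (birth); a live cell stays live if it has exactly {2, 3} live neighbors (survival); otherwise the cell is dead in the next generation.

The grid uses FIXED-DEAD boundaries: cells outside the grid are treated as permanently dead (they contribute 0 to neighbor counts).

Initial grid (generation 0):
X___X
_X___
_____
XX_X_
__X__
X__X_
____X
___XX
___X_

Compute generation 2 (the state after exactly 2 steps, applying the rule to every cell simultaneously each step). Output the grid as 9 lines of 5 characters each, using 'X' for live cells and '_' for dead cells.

Answer: _____
_X___
X_X__
_____
___X_
__XXX
____X
_____
___XX

Derivation:
Simulating step by step:
Generation 0 (given above): 13 live cells
Generation 1: 14 live cells
_____
_____
XXX__
_XX__
X_XX_
___X_
____X
___XX
___XX
Generation 2: 10 live cells
(generation 2 grid is the final answer)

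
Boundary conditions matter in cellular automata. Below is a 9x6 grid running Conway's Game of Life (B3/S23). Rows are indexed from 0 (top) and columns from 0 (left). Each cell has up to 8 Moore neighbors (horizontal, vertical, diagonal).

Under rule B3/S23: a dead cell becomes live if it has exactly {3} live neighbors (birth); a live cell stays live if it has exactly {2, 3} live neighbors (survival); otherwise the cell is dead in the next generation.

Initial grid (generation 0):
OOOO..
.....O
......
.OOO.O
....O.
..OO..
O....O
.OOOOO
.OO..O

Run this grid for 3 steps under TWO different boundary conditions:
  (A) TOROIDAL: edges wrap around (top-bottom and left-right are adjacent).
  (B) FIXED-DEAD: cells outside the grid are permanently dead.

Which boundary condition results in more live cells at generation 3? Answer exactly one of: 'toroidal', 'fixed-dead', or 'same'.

Under TOROIDAL boundary, generation 3:
.O...O
O.O...
......
...O.O
...O..
....O.
O..O..
...O..
.O....
Population = 12

Under FIXED-DEAD boundary, generation 3:
......
......
...OOO
...OOO
..O...
...O.O
...O.O
.....O
......
Population = 12

Comparison: toroidal=12, fixed-dead=12 -> same

Answer: same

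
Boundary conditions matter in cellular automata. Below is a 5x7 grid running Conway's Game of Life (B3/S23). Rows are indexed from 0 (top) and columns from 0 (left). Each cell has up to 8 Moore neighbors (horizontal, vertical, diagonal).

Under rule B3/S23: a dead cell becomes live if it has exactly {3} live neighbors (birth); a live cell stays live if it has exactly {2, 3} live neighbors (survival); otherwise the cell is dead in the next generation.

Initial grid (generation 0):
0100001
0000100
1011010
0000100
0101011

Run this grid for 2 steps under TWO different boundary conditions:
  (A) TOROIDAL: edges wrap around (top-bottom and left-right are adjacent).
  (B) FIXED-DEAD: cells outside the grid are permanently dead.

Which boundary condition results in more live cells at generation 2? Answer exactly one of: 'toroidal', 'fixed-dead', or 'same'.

Answer: fixed-dead

Derivation:
Under TOROIDAL boundary, generation 2:
0000000
1100000
0001010
1111000
0010101
Population = 11

Under FIXED-DEAD boundary, generation 2:
0011100
0011010
0101011
0000001
0000010
Population = 12

Comparison: toroidal=11, fixed-dead=12 -> fixed-dead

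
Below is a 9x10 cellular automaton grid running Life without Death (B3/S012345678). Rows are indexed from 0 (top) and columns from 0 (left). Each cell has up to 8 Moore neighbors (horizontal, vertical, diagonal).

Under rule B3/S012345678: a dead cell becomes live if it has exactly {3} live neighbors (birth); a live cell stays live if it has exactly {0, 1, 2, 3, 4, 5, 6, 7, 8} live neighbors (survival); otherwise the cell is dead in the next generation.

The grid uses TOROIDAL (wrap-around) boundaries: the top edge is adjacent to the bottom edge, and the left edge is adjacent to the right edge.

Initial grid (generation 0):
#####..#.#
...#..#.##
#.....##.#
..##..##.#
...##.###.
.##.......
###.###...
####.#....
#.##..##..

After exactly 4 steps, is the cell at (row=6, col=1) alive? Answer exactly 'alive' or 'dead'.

Simulating step by step:
Generation 0 (given above): 43 live cells
Generation 1: 58 live cells
######.#.#
...####.##
#.##.###.#
#.###.##.#
.#.######.
###.......
###.###...
####.#.#.#
#.##.####.
Generation 2: 59 live cells
######.#.#
...####.##
#.##.###.#
#.###.##.#
.#.######.
###......#
###.###...
####.#.#.#
#.##.####.
Generation 3: 61 live cells
######.#.#
...####.##
#.##.###.#
#.###.##.#
.#.######.
###.....##
###.###.#.
####.#.#.#
#.##.####.
Generation 4: 61 live cells
######.#.#
...####.##
#.##.###.#
#.###.##.#
.#.######.
###.....##
###.###.#.
####.#.#.#
#.##.####.

Cell (6,1) at generation 4: 1 -> alive

Answer: alive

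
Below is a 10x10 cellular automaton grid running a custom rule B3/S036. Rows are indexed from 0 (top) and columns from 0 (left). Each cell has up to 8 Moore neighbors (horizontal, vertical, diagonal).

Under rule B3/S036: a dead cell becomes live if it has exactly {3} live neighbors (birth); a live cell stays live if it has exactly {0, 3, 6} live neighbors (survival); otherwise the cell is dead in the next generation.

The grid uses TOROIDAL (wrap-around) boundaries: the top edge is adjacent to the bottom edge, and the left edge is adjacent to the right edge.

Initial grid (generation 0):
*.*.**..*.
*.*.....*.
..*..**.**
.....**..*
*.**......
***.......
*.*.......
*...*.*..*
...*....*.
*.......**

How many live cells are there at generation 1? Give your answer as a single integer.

Simulating step by step:
Generation 0 (given above): 33 live cells
Generation 1: 40 live cells
*..*...**.
....*.*.*.
**...**.*.
**********
*.*......*
**.......*
...*......
.*.*..*..*
.......**.
.*.**..**.
Population at generation 1: 40

Answer: 40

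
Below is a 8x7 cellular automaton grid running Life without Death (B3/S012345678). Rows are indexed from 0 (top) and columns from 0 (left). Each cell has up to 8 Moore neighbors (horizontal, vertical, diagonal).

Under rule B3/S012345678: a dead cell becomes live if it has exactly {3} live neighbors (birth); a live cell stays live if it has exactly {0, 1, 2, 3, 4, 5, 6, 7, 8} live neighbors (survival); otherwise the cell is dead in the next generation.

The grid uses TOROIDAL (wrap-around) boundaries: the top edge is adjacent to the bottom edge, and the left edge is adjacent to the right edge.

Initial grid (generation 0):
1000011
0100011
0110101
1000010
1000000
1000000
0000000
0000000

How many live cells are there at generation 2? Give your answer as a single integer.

Answer: 24

Derivation:
Simulating step by step:
Generation 0 (given above): 14 live cells
Generation 1: 18 live cells
1000011
0110111
0110101
1000010
1100000
1000000
0000000
0000001
Generation 2: 24 live cells
1100111
0110111
0110101
1010010
1100000
1100000
0000000
1000011
Population at generation 2: 24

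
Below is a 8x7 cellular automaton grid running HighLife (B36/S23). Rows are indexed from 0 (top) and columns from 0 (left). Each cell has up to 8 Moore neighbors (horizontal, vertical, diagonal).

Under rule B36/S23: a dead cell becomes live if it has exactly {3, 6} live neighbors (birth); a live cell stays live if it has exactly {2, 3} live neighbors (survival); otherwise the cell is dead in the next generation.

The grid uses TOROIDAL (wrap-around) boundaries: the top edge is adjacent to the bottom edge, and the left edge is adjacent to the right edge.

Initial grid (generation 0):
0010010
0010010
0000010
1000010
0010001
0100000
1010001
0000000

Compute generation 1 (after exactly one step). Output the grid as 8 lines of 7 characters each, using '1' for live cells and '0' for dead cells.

Answer: 0000000
0000111
0000110
0000010
1100001
0110001
1100000
0100001

Derivation:
Simulating step by step:
Generation 0 (given above): 13 live cells
Generation 1: 16 live cells
(generation 1 grid is the final answer)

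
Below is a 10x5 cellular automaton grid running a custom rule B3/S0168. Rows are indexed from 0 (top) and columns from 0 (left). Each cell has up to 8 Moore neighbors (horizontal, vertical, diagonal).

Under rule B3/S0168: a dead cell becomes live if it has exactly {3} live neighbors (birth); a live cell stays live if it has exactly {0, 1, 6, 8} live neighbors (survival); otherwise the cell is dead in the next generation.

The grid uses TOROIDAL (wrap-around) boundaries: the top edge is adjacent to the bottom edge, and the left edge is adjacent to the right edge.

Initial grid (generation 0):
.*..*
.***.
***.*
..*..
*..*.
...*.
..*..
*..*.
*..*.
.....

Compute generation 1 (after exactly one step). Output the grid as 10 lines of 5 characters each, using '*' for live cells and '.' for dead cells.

Answer: *..**
.....
.....
.....
*.*.*
..*.*
...**
***..
*..*.
*...*

Derivation:
Simulating step by step:
Generation 0 (given above): 18 live cells
Generation 1: 17 live cells
(generation 1 grid is the final answer)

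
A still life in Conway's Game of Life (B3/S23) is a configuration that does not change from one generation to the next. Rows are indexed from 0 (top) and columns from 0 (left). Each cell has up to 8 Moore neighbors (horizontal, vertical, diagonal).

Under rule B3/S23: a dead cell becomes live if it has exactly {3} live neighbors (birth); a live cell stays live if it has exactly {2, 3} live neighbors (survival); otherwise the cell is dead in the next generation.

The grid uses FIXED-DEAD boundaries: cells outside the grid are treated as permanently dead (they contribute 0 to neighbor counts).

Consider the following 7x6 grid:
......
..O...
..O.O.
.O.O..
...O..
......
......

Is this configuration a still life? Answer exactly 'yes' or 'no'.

Answer: no

Derivation:
Compute generation 1 and compare to generation 0 (given above):
Generation 1:
......
...O..
.OO...
...OO.
..O...
......
......
Cell (1,2) differs: gen0=1 vs gen1=0 -> NOT a still life.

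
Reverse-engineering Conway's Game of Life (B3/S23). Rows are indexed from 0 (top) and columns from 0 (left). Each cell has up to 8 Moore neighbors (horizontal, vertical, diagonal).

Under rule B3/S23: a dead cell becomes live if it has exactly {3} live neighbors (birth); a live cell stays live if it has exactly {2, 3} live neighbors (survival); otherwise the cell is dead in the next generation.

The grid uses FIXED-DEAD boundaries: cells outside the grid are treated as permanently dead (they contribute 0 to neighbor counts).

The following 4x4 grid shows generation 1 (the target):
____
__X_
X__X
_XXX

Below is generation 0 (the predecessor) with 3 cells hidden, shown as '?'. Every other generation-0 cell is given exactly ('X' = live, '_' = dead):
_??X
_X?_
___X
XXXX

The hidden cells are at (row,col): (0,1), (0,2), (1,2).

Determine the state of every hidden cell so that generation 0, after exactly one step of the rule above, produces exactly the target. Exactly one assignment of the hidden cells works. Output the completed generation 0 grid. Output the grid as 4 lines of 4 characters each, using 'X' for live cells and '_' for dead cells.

Answer: ___X
_X__
___X
XXXX

Derivation:
Hidden generation-0 cells (in order): (0,1), (0,2), (1,2).
A hidden cell only influences target cells in its own 3x3 neighborhood. Try each of the 2^3 = 8 assignments, step the completed generation 0 forward once under B3/S23, and compare with the target:
  (0,1)=_ (0,2)=_ (1,2)=_ -> step reproduces the target at every cell -> ACCEPT
  (0,1)=_ (0,2)=_ (1,2)=X -> step gives (0,2)='X' but target has '_' -> reject
  (0,1)=_ (0,2)=X (1,2)=_ -> step gives (0,2)='X' but target has '_' -> reject
  (0,1)=_ (0,2)=X (1,2)=X -> step gives (0,1)='X' but target has '_' -> reject
  (0,1)=X (0,2)=_ (1,2)=_ -> step gives (0,2)='X' but target has '_' -> reject
  (0,1)=X (0,2)=_ (1,2)=X -> step gives (0,1)='X' but target has '_' -> reject
  (0,1)=X (0,2)=X (1,2)=_ -> step gives (0,1)='X' but target has '_' -> reject
  (0,1)=X (0,2)=X (1,2)=X -> step gives (0,1)='X' but target has '_' -> reject
Unique solution: (0,1)=dead, (0,2)=dead, (1,2)=dead.
Check: live-neighbor counts of every cell in the completed generation 0:
1120
1032
3452
1232
Applying B3/S23 to generation 0 with these counts gives:
____
__X_
X__X
_XXX
which matches the target exactly.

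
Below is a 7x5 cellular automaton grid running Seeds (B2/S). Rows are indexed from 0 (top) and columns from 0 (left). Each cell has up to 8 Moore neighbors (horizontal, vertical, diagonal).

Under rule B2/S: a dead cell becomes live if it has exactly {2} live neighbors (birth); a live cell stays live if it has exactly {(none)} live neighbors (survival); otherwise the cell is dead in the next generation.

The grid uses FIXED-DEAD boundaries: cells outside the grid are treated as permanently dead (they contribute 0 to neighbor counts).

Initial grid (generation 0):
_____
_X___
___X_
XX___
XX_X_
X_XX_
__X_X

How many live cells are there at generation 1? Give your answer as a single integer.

Simulating step by step:
Generation 0 (given above): 12 live cells
Generation 1: 4 live cells
_____
__X__
_____
___XX
____X
_____
_____
Population at generation 1: 4

Answer: 4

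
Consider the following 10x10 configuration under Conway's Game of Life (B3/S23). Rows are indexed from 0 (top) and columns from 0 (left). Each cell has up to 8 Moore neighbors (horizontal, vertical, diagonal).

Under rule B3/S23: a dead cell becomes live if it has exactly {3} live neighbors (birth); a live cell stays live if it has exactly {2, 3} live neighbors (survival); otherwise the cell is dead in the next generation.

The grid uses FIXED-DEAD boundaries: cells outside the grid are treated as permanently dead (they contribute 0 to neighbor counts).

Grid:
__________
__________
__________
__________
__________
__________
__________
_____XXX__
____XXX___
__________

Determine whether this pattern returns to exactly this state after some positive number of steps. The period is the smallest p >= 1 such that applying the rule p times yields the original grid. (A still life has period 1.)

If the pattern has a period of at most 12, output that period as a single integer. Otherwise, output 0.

Simulating and comparing each generation to the original:
Gen 0 (original, given above): 6 live cells
Gen 1: 6 live cells, differs from original
Gen 2: 6 live cells, MATCHES original -> period = 2

Answer: 2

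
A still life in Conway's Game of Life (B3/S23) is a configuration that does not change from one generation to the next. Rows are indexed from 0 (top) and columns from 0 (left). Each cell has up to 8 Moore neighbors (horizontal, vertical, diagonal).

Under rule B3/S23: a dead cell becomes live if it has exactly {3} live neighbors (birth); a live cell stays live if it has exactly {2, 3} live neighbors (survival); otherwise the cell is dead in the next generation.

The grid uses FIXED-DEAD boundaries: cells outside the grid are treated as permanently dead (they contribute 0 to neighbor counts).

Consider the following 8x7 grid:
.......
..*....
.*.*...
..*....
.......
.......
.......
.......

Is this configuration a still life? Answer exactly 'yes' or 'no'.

Answer: yes

Derivation:
Compute generation 1 and compare to generation 0 (given above):
Generation 1:
.......
..*....
.*.*...
..*....
.......
.......
.......
.......
The grids are IDENTICAL -> still life.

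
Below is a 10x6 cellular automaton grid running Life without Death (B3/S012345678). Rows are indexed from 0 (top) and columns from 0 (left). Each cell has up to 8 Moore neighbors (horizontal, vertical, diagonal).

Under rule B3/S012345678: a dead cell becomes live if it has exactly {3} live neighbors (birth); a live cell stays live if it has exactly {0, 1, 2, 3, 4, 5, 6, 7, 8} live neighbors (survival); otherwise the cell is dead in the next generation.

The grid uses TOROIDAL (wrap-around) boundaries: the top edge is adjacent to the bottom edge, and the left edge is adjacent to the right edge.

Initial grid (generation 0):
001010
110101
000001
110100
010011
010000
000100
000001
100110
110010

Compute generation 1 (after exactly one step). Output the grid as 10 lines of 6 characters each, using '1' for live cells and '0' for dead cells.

Answer: 001010
111101
000001
111100
010011
111010
000100
000101
110110
111010

Derivation:
Simulating step by step:
Generation 0 (given above): 22 live cells
Generation 1: 30 live cells
(generation 1 grid is the final answer)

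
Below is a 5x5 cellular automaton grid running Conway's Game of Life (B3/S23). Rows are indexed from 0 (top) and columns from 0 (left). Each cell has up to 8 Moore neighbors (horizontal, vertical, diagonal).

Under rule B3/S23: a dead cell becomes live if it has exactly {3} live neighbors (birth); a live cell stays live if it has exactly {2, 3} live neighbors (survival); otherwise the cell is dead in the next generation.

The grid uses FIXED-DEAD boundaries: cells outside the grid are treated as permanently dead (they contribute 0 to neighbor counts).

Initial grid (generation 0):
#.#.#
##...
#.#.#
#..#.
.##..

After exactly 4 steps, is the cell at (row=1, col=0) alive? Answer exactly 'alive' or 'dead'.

Simulating step by step:
Generation 0 (given above): 12 live cells
Generation 1: 10 live cells
#....
#.#..
#.##.
#..#.
.##..
Generation 2: 11 live cells
.#...
#.##.
#.##.
#..#.
.##..
Generation 3: 10 live cells
.##..
#..#.
#...#
#..#.
.##..
Generation 4: 14 live cells
.##..
#.##.
##.##
#.##.
.##..

Cell (1,0) at generation 4: 1 -> alive

Answer: alive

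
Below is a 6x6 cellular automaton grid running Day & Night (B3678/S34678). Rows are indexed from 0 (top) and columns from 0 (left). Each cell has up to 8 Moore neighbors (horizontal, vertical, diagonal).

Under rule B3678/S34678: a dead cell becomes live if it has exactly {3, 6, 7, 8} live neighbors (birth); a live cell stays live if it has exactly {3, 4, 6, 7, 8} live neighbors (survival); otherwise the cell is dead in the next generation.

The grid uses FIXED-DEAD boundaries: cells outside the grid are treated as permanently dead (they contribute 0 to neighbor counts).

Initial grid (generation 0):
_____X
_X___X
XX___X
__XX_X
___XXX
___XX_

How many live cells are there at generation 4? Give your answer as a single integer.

Simulating step by step:
Generation 0 (given above): 14 live cells
Generation 1: 13 live cells
______
X___X_
_X____
_XXXXX
____XX
___XXX
Generation 2: 11 live cells
______
______
XX___X
__XXXX
___XX_
____XX
Generation 3: 10 live cells
______
______
__XX__
_XXX_X
__X_X_
___XX_
Generation 4: 11 live cells
______
______
_XXXX_
_X____
_XXXXX
___X__
Population at generation 4: 11

Answer: 11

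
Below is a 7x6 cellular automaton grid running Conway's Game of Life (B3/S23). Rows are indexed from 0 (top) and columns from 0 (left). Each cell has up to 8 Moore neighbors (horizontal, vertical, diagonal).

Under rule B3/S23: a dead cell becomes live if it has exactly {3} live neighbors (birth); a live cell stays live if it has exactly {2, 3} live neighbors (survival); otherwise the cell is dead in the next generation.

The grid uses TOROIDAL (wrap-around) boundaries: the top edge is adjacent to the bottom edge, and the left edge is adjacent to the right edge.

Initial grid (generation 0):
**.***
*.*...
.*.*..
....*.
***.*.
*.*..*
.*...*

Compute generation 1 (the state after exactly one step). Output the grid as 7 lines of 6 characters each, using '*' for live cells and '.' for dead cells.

Simulating step by step:
Generation 0 (given above): 19 live cells
Generation 1: 15 live cells
(generation 1 grid is the final answer)

Answer: ...**.
......
.***..
*...**
*.*.*.
..***.
...*..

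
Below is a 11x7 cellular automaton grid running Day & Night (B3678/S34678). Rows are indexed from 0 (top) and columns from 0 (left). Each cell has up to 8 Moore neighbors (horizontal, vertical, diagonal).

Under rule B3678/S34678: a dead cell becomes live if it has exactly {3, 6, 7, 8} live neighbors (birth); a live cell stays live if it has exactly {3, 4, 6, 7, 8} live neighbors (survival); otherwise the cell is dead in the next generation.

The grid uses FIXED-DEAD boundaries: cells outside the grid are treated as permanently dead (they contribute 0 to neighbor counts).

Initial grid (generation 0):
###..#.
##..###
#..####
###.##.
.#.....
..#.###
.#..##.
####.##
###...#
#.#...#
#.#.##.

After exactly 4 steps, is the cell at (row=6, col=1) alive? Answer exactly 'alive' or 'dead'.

Answer: alive

Derivation:
Simulating step by step:
Generation 0 (given above): 44 live cells
Generation 1: 42 live cells
##..###
#....##
##.####
###.###
##....#
.#.###.
##...#.
##.#.##
##....#
###....
...#...
Generation 2: 37 live cells
.....##
#.####.
#..#.#.
.##.###
#....##
.#..###
##.###.
....###
.#...#.
###....
.##....
Generation 3: 39 live cells
...#.#.
.#.#.#.
....#..
##.##.#
..##.#.
.###.##
..####.
####..#
###.###
#.#....
###....
Generation 4: 37 live cells
..#....
..#....
##..#..
...##..
#.#.##.
.######
####.#.
#######
##...#.
###..#.
.#.....

Cell (6,1) at generation 4: 1 -> alive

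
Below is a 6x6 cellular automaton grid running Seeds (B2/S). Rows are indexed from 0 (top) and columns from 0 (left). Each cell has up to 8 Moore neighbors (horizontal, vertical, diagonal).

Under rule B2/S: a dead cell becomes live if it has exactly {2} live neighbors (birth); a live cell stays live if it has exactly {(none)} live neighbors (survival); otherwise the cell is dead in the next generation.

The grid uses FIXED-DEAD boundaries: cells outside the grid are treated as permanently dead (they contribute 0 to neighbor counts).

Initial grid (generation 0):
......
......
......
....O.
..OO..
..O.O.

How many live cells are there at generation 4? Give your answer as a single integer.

Simulating step by step:
Generation 0 (given above): 5 live cells
Generation 1: 4 live cells
......
......
......
..O...
.O...O
.O....
Generation 2: 4 live cells
......
......
......
.O....
O.....
O.O...
Generation 3: 2 live cells
......
......
......
O.....
..O...
......
Generation 4: 2 live cells
......
......
......
.O....
.O....
......
Population at generation 4: 2

Answer: 2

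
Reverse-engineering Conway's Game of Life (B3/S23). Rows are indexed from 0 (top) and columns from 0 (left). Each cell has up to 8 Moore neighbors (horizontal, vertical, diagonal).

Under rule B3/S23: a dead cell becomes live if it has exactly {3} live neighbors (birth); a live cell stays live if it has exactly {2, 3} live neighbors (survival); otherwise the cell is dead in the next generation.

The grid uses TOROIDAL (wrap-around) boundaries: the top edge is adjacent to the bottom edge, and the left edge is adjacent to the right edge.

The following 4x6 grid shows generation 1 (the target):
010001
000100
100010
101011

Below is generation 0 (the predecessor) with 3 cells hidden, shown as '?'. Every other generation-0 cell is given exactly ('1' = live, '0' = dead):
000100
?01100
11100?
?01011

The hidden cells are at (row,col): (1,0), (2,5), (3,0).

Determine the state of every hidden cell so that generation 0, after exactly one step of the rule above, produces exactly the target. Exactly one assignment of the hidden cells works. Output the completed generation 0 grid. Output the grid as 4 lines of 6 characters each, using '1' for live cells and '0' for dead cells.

Hidden generation-0 cells (in order): (1,0), (2,5), (3,0).
A hidden cell only influences target cells in its own 3x3 neighborhood. Try each of the 2^3 = 8 assignments, step the completed generation 0 forward once under B3/S23, and compare with the target:
  (1,0)=0 (2,5)=0 (3,0)=0 -> step gives (0,1)='0' but target has '1' -> reject
  (1,0)=0 (2,5)=0 (3,0)=1 -> step reproduces the target at every cell -> ACCEPT
  (1,0)=0 (2,5)=1 (3,0)=0 -> step gives (0,1)='0' but target has '1' -> reject
  (1,0)=0 (2,5)=1 (3,0)=1 -> step gives (1,0)='1' but target has '0' -> reject
  (1,0)=1 (2,5)=0 (3,0)=0 -> step gives (1,0)='1' but target has '0' -> reject
  (1,0)=1 (2,5)=0 (3,0)=1 -> step gives (0,0)='1' but target has '0' -> reject
  (1,0)=1 (2,5)=1 (3,0)=0 -> step gives (1,0)='1' but target has '0' -> reject
  (1,0)=1 (2,5)=1 (3,0)=1 -> step gives (0,0)='1' but target has '0' -> reject
Unique solution: (1,0)=dead, (2,5)=dead, (3,0)=live.
Check: live-neighbor counts of every cell in the completed generation 0:
234443
244321
354534
353423
Applying B3/S23 to generation 0 with these counts gives:
010001
000100
100010
101011
which matches the target exactly.

Answer: 000100
001100
111000
101011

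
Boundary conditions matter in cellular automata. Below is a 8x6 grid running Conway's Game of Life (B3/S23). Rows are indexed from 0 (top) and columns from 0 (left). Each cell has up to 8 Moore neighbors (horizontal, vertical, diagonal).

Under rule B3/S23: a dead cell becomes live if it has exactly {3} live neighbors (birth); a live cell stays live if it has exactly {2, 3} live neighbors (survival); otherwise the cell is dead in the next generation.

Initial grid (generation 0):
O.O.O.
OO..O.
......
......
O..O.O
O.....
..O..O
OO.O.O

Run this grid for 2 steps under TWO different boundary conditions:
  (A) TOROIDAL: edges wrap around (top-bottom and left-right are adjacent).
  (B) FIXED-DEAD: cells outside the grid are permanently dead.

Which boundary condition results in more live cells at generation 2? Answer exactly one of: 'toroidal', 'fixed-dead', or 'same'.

Under TOROIDAL boundary, generation 2:
.OO.O.
.OOO..
......
......
OO...O
.O.OO.
OOO.OO
..O..O
Population = 19

Under FIXED-DEAD boundary, generation 2:
OOO...
OOO...
......
......
......
.O.O..
O.O.OO
.OO...
Population = 14

Comparison: toroidal=19, fixed-dead=14 -> toroidal

Answer: toroidal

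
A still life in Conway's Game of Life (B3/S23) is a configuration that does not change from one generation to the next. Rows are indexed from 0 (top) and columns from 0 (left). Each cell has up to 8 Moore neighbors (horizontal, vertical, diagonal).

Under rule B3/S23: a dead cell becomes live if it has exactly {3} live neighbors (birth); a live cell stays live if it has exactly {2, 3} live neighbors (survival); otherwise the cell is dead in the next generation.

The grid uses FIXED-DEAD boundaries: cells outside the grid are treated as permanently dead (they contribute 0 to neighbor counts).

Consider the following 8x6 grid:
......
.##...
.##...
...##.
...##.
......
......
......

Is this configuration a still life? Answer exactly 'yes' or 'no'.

Compute generation 1 and compare to generation 0 (given above):
Generation 1:
......
.##...
.#....
....#.
...##.
......
......
......
Cell (2,2) differs: gen0=1 vs gen1=0 -> NOT a still life.

Answer: no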